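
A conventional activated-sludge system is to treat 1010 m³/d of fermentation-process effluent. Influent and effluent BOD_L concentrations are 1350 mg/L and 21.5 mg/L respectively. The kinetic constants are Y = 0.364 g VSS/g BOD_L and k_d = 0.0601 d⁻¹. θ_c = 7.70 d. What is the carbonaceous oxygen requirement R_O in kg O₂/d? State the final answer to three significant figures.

R_O ≈ 868 kg O₂/d

The observed yield is Y_obs = Y/(1 + k_d·θ_c) = 0.364 / (1 + 0.0601 × 7.70) = 0.364 / 1.463 = 0.2488 g VSS per g BOD_L removed.
ΔS = 1350 − 21.5 = 1328 mg/L, so the substrate removal rate is 1010 × 1328/1000 = 1342 kg BOD_L/d.
P_X = Y_obs·Q·(S₀ − S) = 0.2488 × 1342 = 333.9 kg VSS/d.
R_O = Q·ΔS − 1.42 P_X = 1342 − 474.1 = 867.7 kg O₂/d.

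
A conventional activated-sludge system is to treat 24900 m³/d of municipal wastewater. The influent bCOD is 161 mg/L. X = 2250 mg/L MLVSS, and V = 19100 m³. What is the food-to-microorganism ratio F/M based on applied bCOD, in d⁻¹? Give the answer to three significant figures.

F/M = applied load / biomass = Q·S₀/(V·X) = 24900 × 161 / (19100 × 2250) = 0.09328 d⁻¹.

F/M ≈ 0.0933 d⁻¹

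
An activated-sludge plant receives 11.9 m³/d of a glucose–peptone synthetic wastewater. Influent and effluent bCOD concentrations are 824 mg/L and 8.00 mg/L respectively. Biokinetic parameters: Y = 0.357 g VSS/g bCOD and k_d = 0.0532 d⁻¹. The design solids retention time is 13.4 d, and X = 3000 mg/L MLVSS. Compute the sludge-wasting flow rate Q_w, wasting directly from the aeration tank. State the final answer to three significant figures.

Steady-state biomass mass balance: V·X·(1 + k_d·θ_c) = Y·Q·(S₀ − S)·θ_c, so V = 0.357 × 11.9 × (824 − 8.00) × 13.4 / [3000 × (1 + 0.0532 × 13.4)] = 4.65×10^4 / 5139 = 9.040 m³.
For wasting at MLVSS concentration, Q_w = V/θ_c = 9.040/13.4 = 0.6746 m³/d.

Q_w ≈ 0.675 m³/d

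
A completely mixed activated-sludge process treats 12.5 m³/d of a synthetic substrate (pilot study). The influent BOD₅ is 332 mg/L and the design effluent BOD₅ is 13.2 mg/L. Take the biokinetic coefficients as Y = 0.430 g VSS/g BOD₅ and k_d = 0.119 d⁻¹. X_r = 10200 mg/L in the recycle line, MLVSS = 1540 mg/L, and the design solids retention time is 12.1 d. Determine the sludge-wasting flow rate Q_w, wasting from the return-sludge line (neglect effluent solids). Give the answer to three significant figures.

Steady-state biomass mass balance: V·X·(1 + k_d·θ_c) = Y·Q·(S₀ − S)·θ_c, so V = 0.430 × 12.5 × (332 − 13.2) × 12.1 / [1540 × (1 + 0.119 × 12.1)] = 2.07×10^4 / 3757 = 5.518 m³.
θ_c = V·X/(Q_w·X_r) when wasting from the recycle, so Q_w = V·X/(θ_c·X_r) = 5.518 × 1540 / (12.1 × 10200) = 0.06885 m³/d.

Q_w ≈ 0.0689 m³/d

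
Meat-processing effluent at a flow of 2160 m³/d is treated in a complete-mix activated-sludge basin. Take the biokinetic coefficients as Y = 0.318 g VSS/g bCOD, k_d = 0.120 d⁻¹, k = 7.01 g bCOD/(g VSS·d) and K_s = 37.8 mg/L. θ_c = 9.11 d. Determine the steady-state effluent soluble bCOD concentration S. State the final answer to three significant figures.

Effluent substrate depends only on kinetics and SRT: S = K_s(1 + k_d θ_c) / [θ_c(Yk − k_d) − 1] = 37.8 × (1 + 0.120 × 9.11) / [9.11 × (0.318 × 7.01 − 0.120) − 1] = 79.12 / 18.21 = 4.344 mg/L.

S ≈ 4.34 mg/L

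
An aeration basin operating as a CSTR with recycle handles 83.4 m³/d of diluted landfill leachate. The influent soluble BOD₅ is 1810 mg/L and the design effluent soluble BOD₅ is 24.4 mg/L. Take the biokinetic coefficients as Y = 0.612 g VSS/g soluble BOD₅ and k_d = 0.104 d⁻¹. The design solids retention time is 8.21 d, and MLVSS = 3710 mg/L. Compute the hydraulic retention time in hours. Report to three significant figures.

τ ≈ 31.3 h

From the SRT design equation V = Y Q (S₀−S) θ_c / [X (1 + k_d θ_c)] = 0.612 × 83.4 × (1810 − 24.4) × 8.21 / [3710 × (1 + 0.104 × 8.21)] = 7.48×10^5 / 6878 = 108.8 m³.
HRT = V/Q = 108.8 m³ / 83.4 m³·d⁻¹ = 1.304 d × 24 = 31.31 h.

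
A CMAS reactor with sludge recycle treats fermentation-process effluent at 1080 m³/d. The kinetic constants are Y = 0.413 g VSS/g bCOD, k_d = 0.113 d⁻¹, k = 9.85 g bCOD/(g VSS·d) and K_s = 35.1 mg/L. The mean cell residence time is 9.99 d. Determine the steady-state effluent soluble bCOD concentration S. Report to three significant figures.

Effluent substrate depends only on kinetics and SRT: S = K_s(1 + k_d θ_c) / [θ_c(Yk − k_d) − 1] = 35.1 × (1 + 0.113 × 9.99) / [9.99 × (0.413 × 9.85 − 0.113) − 1] = 74.72 / 38.51 = 1.940 mg/L.

S ≈ 1.94 mg/L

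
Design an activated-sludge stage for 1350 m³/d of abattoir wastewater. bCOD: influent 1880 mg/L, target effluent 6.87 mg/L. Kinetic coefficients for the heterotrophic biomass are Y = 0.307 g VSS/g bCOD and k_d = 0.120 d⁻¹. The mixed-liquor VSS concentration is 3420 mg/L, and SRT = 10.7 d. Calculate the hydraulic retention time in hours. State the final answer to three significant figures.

Rearranging the biomass balance for a CMAS with decay, V = Y·Q·ΔS·θ_c / [X·(1+k_d θ_c)] = 0.307 × 1350 × (1880 − 6.87) × 10.7 / [3420 × (1 + 0.120 × 10.7)] = 8.31×10^6 / 7811 = 1063 m³.
τ = V/Q = 1063/1350 = 0.7877 d, or 18.91 h.

τ ≈ 18.9 h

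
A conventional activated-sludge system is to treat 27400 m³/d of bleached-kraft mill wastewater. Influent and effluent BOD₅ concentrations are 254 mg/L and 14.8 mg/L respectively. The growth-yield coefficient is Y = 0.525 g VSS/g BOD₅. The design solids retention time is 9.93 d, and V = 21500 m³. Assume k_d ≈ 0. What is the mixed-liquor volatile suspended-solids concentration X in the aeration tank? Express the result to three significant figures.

X ≈ 1590 mg/L

From V·X = Y·Q·(S₀ − S)·θ_c (decay neglected): X = 0.525 × 27400 × (254 − 14.8) × 9.93 / 21500 = 1589 mg/L.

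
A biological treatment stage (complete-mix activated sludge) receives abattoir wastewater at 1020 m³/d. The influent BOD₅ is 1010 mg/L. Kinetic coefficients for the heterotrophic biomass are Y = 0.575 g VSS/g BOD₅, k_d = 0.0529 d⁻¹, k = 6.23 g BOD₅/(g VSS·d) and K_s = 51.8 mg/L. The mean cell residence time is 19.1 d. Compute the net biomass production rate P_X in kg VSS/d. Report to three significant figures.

Effluent substrate depends only on kinetics and SRT: S = K_s(1 + k_d θ_c) / [θ_c(Yk − k_d) − 1] = 51.8 × (1 + 0.0529 × 19.1) / [19.1 × (0.575 × 6.23 − 0.0529) − 1] = 104.1 / 66.41 = 1.568 mg/L.
The observed yield is Y_obs = Y/(1 + k_d·θ_c) = 0.575 / (1 + 0.0529 × 19.1) = 0.575 / 2.010 = 0.2860 g VSS per g BOD₅ removed.
Q·(S₀ − S) = 1020 × (1010 − 1.57) × 10⁻³ = 1029 kg/d removed.
Biomass produced: P_X = Y_obs·Q·ΔS = 0.2860 × 1029 ≈ 294.2 kg VSS/d.

P_X ≈ 294 kg VSS/d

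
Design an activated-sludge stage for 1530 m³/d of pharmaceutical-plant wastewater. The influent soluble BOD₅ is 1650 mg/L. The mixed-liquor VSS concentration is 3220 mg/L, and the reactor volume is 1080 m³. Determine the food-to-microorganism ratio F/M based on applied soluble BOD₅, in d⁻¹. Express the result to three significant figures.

F/M = Q·S₀ / (V·X) = 1530 × 1650 / (1080 × 3220) = 0.7259 g soluble BOD₅·(g VSS·d)⁻¹.

F/M ≈ 0.726 d⁻¹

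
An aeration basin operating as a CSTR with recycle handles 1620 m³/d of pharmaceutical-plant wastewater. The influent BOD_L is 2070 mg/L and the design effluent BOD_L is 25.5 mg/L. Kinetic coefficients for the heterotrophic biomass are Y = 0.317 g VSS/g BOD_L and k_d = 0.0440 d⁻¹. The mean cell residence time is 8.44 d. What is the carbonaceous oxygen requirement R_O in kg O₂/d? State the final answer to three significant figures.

R_O ≈ 2220 kg O₂/d

Observed yield with endogenous decay: Y_obs = Y / (1 + k_d·θ_c) = 0.317 / (1 + 0.0440 × 8.44) = 0.317 / 1.371 = 0.2312 g VSS/g BOD_L.
Mass of BOD_L removed per day: Q(S₀ − S) = 1620 × 2044 g/m³ = 3312 kg/d.
Biomass synthesised: P_X = Y_obs × 3312 = 765.6 kg VSS/d.
R_O = Q·(S₀ − S) − 1.42·P_X = 3312 − 1.42 × 765.6 = 2225 kg O₂/d.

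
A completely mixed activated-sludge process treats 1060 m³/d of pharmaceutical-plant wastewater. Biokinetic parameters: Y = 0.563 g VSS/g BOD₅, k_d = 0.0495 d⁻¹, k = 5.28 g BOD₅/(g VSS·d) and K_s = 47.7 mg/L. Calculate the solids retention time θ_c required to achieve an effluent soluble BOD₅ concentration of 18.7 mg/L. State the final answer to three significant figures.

θ_c ≈ 1.27 d

From 1/θ_c = Y·k·S/(K_s + S) − k_d: Y·k·S/(K_s+S) = 0.563 × 5.28 × 18.7 / (47.7 + 18.7) = 0.8372 d⁻¹.
1/θ_c = 0.8372 − 0.0495 = 0.7877 d⁻¹, so θ_c = 1.270 d.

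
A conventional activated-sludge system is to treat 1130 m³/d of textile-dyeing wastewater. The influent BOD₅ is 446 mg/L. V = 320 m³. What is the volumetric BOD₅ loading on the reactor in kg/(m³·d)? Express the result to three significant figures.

L_v = Q S₀ / V = 1130 × 446 × 10⁻³ / 320.0 = 1.575 kg/(m³·d).

L_v ≈ 1.57 kg BOD₅/(m³·d)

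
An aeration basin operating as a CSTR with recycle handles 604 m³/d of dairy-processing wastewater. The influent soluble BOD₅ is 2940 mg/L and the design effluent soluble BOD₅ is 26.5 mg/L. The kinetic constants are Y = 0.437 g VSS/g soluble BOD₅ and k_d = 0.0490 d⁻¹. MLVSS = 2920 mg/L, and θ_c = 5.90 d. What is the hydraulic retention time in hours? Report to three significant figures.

Rearranging the biomass balance for a CMAS with decay, V = Y·Q·ΔS·θ_c / [X·(1+k_d θ_c)] = 0.437 × 604 × (2940 − 26.5) × 5.90 / [2920 × (1 + 0.0490 × 5.90)] = 4.54×10^6 / 3764 = 1205 m³.
τ = V/Q = 1205/604 = 1.996 d, or 47.90 h.

τ ≈ 47.9 h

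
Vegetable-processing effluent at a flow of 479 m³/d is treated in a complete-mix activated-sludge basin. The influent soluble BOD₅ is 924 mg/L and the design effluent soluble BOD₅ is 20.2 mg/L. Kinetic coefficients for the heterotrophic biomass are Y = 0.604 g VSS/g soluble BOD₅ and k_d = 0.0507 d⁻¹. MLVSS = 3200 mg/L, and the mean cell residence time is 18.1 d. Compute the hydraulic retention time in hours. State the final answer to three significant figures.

Steady-state biomass mass balance: V·X·(1 + k_d·θ_c) = Y·Q·(S₀ − S)·θ_c, so V = 0.604 × 479 × (924 − 20.2) × 18.1 / [3200 × (1 + 0.0507 × 18.1)] = 4.73×10^6 / 6137 = 771.3 m³.
Hydraulic retention time τ = V/Q = 771.3 / 479 = 1.610 d = 38.64 h.

τ ≈ 38.6 h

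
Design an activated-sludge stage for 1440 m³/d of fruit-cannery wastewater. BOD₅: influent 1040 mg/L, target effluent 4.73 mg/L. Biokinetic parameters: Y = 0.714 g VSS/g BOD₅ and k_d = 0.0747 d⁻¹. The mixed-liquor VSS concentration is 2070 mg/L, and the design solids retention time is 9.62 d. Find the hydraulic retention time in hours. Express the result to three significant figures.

τ ≈ 48.0 h

Rearranging the biomass balance for a CMAS with decay, V = Y·Q·ΔS·θ_c / [X·(1+k_d θ_c)] = 0.714 × 1440 × (1040 − 4.73) × 9.62 / [2070 × (1 + 0.0747 × 9.62)] = 1.02×10^7 / 3558 = 2878 m³.
HRT = V/Q = 2878 m³ / 1440 m³·d⁻¹ = 1.999 d × 24 = 47.97 h.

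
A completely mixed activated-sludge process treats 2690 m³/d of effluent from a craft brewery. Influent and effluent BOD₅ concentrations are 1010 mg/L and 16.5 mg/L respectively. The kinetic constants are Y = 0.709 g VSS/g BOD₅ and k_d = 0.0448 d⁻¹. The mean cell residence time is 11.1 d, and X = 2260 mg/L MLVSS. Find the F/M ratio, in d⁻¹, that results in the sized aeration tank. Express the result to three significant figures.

Steady-state biomass mass balance: V·X·(1 + k_d·θ_c) = Y·Q·(S₀ − S)·θ_c, so V = 0.709 × 2690 × (1010 − 16.5) × 11.1 / [2260 × (1 + 0.0448 × 11.1)] = 2.1×10^7 / 3384 = 6216 m³.
F/M = Q·S₀ / (V·X) = 2690 × 1010 / (6216 × 2260) = 0.1934 g BOD₅·(g VSS·d)⁻¹.

F/M ≈ 0.193 d⁻¹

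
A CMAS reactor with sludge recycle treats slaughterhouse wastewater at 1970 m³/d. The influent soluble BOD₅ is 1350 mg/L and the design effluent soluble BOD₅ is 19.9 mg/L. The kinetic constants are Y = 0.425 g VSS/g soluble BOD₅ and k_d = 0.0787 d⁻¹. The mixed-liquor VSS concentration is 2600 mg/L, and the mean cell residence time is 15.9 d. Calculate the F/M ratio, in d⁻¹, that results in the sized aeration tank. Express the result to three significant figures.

F/M ≈ 0.338 d⁻¹

Steady-state biomass mass balance: V·X·(1 + k_d·θ_c) = Y·Q·(S₀ − S)·θ_c, so V = 0.425 × 1970 × (1350 − 19.9) × 15.9 / [2600 × (1 + 0.0787 × 15.9)] = 1.77×10^7 / 5853 = 3025 m³.
F/M = Q·S₀ / (V·X) = 1970 × 1350 / (3025 × 2600) = 0.3381 g soluble BOD₅·(g VSS·d)⁻¹.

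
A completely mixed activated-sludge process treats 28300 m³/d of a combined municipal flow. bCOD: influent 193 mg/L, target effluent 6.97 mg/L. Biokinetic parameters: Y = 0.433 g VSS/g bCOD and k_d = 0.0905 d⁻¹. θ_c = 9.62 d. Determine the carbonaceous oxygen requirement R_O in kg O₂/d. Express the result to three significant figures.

R_O ≈ 3530 kg O₂/d

The observed yield is Y_obs = Y/(1 + k_d·θ_c) = 0.433 / (1 + 0.0905 × 9.62) = 0.433 / 1.871 = 0.2315 g VSS per g bCOD removed.
Substrate removed = Q·(S₀ − S) = 28300 m³/d × (193 − 6.97) g/m³ = 5.26×10^6 g/d = 5265 kg/d.
P_X = Y_obs·Q·(S₀ − S) = 0.2315 × 5265 = 1219 kg VSS/d.
R_O = Q·ΔS − 1.42 P_X = 5265 − 1730 = 3534 kg O₂/d.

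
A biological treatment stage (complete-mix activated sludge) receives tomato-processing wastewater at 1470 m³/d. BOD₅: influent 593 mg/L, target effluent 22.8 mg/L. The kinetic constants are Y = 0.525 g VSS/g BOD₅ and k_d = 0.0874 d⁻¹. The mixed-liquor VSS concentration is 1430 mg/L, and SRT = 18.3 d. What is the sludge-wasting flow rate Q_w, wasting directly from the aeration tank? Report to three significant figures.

Q_w ≈ 118 m³/d

From the SRT design equation V = Y Q (S₀−S) θ_c / [X (1 + k_d θ_c)] = 0.525 × 1470 × (593 − 22.8) × 18.3 / [1430 × (1 + 0.0874 × 18.3)] = 8.05×10^6 / 3717 = 2166 m³.
For wasting at MLVSS concentration, Q_w = V/θ_c = 2166/18.3 = 118.4 m³/d.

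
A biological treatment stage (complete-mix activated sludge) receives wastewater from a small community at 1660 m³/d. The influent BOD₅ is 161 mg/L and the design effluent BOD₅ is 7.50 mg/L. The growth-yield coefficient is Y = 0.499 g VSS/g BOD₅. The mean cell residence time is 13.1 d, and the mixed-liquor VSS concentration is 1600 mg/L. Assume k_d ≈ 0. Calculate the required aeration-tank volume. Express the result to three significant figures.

V ≈ 1040 m³

V·X = Y·Q·ΔS·θ_c gives V = 0.499 × 1660 × (161 − 7.50) × 13.1 / 1600 = 1041 m³.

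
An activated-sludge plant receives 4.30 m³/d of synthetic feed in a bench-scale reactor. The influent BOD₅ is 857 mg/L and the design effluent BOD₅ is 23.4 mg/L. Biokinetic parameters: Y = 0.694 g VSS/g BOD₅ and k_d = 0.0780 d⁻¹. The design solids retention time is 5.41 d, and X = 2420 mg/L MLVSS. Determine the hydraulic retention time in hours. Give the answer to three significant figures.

Steady-state biomass mass balance: V·X·(1 + k_d·θ_c) = Y·Q·(S₀ − S)·θ_c, so V = 0.694 × 4.30 × (857 − 23.4) × 5.41 / [2420 × (1 + 0.0780 × 5.41)] = 1.35×10^4 / 3441 = 3.911 m³.
Hydraulic retention time τ = V/Q = 3.911 / 4.30 = 0.9095 d = 21.83 h.

τ ≈ 21.8 h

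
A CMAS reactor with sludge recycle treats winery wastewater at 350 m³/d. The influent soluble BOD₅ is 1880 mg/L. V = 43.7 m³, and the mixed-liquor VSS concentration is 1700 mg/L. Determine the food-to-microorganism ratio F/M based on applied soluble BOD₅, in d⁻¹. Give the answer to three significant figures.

F/M ≈ 8.86 d⁻¹

Food-to-microorganism ratio F/M = Q S₀ / (V X) = 350 × 1880 / (43.70 × 1700) = 8.857 d⁻¹.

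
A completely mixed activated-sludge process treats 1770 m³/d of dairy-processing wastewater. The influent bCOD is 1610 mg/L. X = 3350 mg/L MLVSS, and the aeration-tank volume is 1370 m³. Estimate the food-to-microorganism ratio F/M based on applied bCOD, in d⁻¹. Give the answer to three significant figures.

Food-to-microorganism ratio F/M = Q S₀ / (V X) = 1770 × 1610 / (1370 × 3350) = 0.6209 d⁻¹.

F/M ≈ 0.621 d⁻¹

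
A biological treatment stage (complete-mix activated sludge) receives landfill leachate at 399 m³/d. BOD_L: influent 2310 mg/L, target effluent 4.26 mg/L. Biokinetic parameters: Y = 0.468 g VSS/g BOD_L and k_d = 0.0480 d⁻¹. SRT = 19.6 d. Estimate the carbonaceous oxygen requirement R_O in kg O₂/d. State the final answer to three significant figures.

Y_obs = Y / (1 + k_d θ_c) = 0.468 / (1 + 0.0480 × 19.6) = 0.468 / 1.941 = 0.2411.
Q·(S₀ − S) = 399 × (2310 − 4.26) × 10⁻³ = 920.0 kg/d removed.
Net sludge production P_X = 0.2411 × 920.0 = 221.8 kg VSS/d.
Carbonaceous O₂ demand = substrate oxidised − cell-mass equivalent = 920.0 − 1.42 × 221.8 = 605.0 kg O₂/d.

R_O ≈ 605 kg O₂/d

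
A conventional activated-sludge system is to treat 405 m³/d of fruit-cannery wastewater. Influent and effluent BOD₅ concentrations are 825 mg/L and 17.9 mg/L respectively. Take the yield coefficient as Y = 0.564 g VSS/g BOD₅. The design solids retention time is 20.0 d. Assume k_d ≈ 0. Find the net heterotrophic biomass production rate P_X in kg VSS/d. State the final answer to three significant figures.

No decay correction is needed, so Y_obs = Y = 0.564.
ΔS = 825 − 17.9 = 807.1 mg/L, so the substrate removal rate is 405 × 807.1/1000 = 326.9 kg BOD₅/d.
Net biomass production P_X = Y_obs × Q·(S₀ − S) = 0.5640 × 326.9 = 184.4 kg VSS/d.

P_X ≈ 184 kg VSS/d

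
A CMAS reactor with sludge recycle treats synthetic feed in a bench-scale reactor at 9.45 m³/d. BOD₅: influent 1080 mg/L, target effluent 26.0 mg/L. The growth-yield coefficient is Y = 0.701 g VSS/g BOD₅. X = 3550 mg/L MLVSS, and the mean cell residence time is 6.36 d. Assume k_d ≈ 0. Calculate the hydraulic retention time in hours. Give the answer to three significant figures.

Biomass mass balance (decay neglected): V·X = Y·Q·(S₀ − S)·θ_c, so V = 0.701 × 9.45 × (1080 − 26.0) × 6.36 / 3550 = 12.51 m³.
τ = V/Q = 12.51/9.45 = 1.324 d, or 31.77 h.

τ ≈ 31.8 h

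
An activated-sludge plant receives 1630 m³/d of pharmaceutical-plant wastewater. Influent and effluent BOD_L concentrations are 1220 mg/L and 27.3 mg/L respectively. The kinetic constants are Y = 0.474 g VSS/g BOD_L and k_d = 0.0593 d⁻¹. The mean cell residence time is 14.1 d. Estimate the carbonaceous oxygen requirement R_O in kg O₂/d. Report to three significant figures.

R_O ≈ 1230 kg O₂/d

Y_obs = Y / (1 + k_d θ_c) = 0.474 / (1 + 0.0593 × 14.1) = 0.474 / 1.836 = 0.2582.
Mass of BOD_L removed per day: Q(S₀ − S) = 1630 × 1193 g/m³ = 1944 kg/d.
Net sludge production P_X = 0.2582 × 1944 = 501.9 kg VSS/d.
Carbonaceous O₂ demand = substrate oxidised − cell-mass equivalent = 1944 − 1.42 × 501.9 = 1231 kg O₂/d.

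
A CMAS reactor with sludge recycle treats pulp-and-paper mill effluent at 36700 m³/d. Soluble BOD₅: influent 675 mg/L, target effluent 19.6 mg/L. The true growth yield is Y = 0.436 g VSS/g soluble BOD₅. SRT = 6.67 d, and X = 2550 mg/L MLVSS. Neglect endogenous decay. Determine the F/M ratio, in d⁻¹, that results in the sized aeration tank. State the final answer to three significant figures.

F/M ≈ 0.354 d⁻¹

V·X = Y·Q·ΔS·θ_c gives V = 0.436 × 36700 × (675 − 19.6) × 6.67 / 2550 = 27431 m³.
F/M = Q·S₀ / (V·X) = 36700 × 675 / (27431 × 2550) = 0.3541 g soluble BOD₅·(g VSS·d)⁻¹.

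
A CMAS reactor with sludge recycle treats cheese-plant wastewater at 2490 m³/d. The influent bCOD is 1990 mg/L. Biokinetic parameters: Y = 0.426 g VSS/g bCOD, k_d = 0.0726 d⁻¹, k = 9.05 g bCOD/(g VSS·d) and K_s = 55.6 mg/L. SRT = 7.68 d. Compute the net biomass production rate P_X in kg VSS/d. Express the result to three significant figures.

Effluent substrate depends only on kinetics and SRT: S = K_s(1 + k_d θ_c) / [θ_c(Yk − k_d) − 1] = 55.6 × (1 + 0.0726 × 7.68) / [7.68 × (0.426 × 9.05 − 0.0726) − 1] = 86.60 / 28.05 = 3.087 mg/L.
Y_obs = Y / (1 + k_d θ_c) = 0.426 / (1 + 0.0726 × 7.68) = 0.426 / 1.558 = 0.2735.
Q·(S₀ − S) = 2490 × (1990 − 3.09) × 10⁻³ = 4947 kg/d removed.
P_X = Y_obs · Q(S₀ − S) = 0.2735 × 4947 = 1353 kg VSS/d.

P_X ≈ 1350 kg VSS/d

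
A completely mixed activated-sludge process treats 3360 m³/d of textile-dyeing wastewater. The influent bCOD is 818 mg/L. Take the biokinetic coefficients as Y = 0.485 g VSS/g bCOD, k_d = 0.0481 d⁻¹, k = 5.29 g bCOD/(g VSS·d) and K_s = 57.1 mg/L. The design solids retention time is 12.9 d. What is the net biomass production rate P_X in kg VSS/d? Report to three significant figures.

For a completely mixed reactor with recycle the Lawrence–McCarty relation gives S = K_s·(1 + k_d·θ_c) / [θ_c·(Y·k − k_d) − 1] = 57.1 × (1 + 0.0481 × 12.9) / [12.9 × (0.485 × 5.29 − 0.0481) − 1] = 92.53 / 31.48 = 2.940 mg/L.
Y_obs = Y / (1 + k_d θ_c) = 0.485 / (1 + 0.0481 × 12.9) = 0.485 / 1.620 = 0.2993.
Q·(S₀ − S) = 3360 × (818 − 2.94) × 10⁻³ = 2739 kg/d removed.
Net biomass production P_X = Y_obs × Q·(S₀ − S) = 0.2993 × 2739 = 819.6 kg VSS/d.

P_X ≈ 820 kg VSS/d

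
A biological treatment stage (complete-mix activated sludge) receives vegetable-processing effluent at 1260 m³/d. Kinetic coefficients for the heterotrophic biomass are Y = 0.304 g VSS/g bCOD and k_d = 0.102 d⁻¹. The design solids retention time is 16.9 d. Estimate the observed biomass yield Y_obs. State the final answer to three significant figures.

Y_obs ≈ 0.112 g VSS/g bCOD

Y_obs = Y / (1 + k_d θ_c) = 0.304 / (1 + 0.102 × 16.9) = 0.304 / 2.724 = 0.1116.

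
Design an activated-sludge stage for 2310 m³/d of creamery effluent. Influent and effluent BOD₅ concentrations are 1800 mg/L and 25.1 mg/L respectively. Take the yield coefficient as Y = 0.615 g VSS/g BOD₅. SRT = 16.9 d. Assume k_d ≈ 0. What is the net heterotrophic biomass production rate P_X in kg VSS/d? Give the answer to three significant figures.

Since k_d ≈ 0, Y_obs = Y = 0.615 g VSS/g BOD₅.
ΔS = 1800 − 25.1 = 1775 mg/L, so the substrate removal rate is 2310 × 1775/1000 = 4100 kg BOD₅/d.
Net biomass production P_X = Y_obs × Q·(S₀ − S) = 0.6150 × 4100 = 2522 kg VSS/d.

P_X ≈ 2520 kg VSS/d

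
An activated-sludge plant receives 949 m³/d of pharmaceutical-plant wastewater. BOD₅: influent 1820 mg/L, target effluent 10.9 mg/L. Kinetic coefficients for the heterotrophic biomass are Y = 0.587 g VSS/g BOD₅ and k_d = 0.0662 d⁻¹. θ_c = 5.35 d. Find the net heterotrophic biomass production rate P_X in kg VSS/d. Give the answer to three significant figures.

P_X ≈ 744 kg VSS/d

Y_obs = Y / (1 + k_d θ_c) = 0.587 / (1 + 0.0662 × 5.35) = 0.587 / 1.354 = 0.4335.
Substrate removed = Q·(S₀ − S) = 949 m³/d × (1820 − 10.9) g/m³ = 1.72×10^6 g/d = 1717 kg/d.
So the net sludge growth is P_X = 0.4335 × 1717 = 744.2 kg VSS/d.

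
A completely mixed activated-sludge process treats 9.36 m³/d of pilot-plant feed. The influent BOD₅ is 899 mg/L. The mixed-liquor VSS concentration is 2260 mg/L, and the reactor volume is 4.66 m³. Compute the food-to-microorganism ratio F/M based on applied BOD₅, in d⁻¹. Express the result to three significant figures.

Food-to-microorganism ratio F/M = Q S₀ / (V X) = 9.36 × 899 / (4.660 × 2260) = 0.7990 d⁻¹.

F/M ≈ 0.799 d⁻¹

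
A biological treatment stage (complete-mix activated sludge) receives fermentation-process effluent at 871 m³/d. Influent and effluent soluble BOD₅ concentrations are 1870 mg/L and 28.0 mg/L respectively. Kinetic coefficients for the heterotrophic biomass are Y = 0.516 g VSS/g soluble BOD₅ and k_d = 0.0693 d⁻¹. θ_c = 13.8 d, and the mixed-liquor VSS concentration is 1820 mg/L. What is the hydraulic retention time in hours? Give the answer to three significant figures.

From the SRT design equation V = Y Q (S₀−S) θ_c / [X (1 + k_d θ_c)] = 0.516 × 871 × (1870 − 28.0) × 13.8 / [1820 × (1 + 0.0693 × 13.8)] = 1.14×10^7 / 3561 = 3209 m³.
HRT = V/Q = 3209 m³ / 871 m³·d⁻¹ = 3.684 d × 24 = 88.41 h.

τ ≈ 88.4 h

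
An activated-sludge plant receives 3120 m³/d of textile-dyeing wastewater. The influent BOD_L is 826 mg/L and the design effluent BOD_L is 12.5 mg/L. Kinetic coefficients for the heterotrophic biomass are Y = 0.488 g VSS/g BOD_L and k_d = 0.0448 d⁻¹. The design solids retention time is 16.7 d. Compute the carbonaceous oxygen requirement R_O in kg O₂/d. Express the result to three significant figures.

The observed yield is Y_obs = Y/(1 + k_d·θ_c) = 0.488 / (1 + 0.0448 × 16.7) = 0.488 / 1.748 = 0.2792 g VSS per g BOD_L removed.
ΔS = 826 − 12.5 = 813.5 mg/L, so the substrate removal rate is 3120 × 813.5/1000 = 2538 kg BOD_L/d.
Biomass synthesised: P_X = Y_obs × 2538 = 708.5 kg VSS/d.
Carbonaceous O₂ demand = substrate oxidised − cell-mass equivalent = 2538 − 1.42 × 708.5 = 1532 kg O₂/d.

R_O ≈ 1530 kg O₂/d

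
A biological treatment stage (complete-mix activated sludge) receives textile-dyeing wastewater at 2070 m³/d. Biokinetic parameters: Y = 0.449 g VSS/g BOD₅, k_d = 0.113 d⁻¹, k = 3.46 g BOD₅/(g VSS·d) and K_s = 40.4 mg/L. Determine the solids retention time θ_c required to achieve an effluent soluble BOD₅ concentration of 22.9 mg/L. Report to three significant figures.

θ_c ≈ 2.23 d

From 1/θ_c = Y·k·S/(K_s + S) − k_d: Y·k·S/(K_s+S) = 0.449 × 3.46 × 22.9 / (40.4 + 22.9) = 0.5620 d⁻¹.
θ_c = 1/(μ − k_d) = 1/(0.5620 − 0.113) = 1/0.4490 = 2.227 d.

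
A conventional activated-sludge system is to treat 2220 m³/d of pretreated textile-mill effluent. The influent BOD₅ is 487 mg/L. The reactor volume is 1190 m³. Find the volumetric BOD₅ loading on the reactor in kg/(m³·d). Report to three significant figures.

Applied BOD₅ load per unit volume = Q·S₀/V = (2220 × 487/1000)/1190 = 0.9085 kg BOD₅·m⁻³·d⁻¹.

L_v ≈ 0.909 kg BOD₅/(m³·d)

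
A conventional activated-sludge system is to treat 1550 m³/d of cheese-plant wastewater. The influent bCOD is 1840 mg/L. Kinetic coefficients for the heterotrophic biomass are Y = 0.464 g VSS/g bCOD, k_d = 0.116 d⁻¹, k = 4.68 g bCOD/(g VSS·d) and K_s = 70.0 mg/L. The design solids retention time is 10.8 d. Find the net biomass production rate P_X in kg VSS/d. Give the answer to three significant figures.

For a completely mixed reactor with recycle the Lawrence–McCarty relation gives S = K_s·(1 + k_d·θ_c) / [θ_c·(Y·k − k_d) − 1] = 70.0 × (1 + 0.116 × 10.8) / [10.8 × (0.464 × 4.68 − 0.116) − 1] = 157.7 / 21.20 = 7.439 mg/L.
The observed yield is Y_obs = Y/(1 + k_d·θ_c) = 0.464 / (1 + 0.116 × 10.8) = 0.464 / 2.253 = 0.2060 g VSS per g bCOD removed.
ΔS = 1840 − 7.44 = 1833 mg/L, so the substrate removal rate is 1550 × 1833/1000 = 2840 kg bCOD/d.
So the net sludge growth is P_X = 0.2060 × 2840 = 585.0 kg VSS/d.

P_X ≈ 585 kg VSS/d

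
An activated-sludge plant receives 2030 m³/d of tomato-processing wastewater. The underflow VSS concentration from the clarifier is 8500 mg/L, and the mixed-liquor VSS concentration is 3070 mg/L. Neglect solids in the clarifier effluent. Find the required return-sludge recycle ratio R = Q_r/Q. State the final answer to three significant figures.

Mass balance around the secondary clarifier (neglecting effluent solids): R = X / (X_r − X) = 3070 / (8500 − 3070) = 0.5654.

R ≈ 0.565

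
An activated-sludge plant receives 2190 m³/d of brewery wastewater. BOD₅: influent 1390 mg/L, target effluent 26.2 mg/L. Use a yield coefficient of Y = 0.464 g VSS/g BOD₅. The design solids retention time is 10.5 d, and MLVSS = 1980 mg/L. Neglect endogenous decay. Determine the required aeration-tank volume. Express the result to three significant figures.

V ≈ 7350 m³

Biomass mass balance (decay neglected): V·X = Y·Q·(S₀ − S)·θ_c, so V = 0.464 × 2190 × (1390 − 26.2) × 10.5 / 1980 = 7349 m³.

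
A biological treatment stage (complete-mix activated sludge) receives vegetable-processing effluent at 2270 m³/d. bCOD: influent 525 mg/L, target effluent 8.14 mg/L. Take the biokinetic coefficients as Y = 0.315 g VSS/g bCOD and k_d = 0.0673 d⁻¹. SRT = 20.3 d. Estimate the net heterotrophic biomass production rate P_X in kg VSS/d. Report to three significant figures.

P_X ≈ 156 kg VSS/d

Y_obs = Y / (1 + k_d θ_c) = 0.315 / (1 + 0.0673 × 20.3) = 0.315 / 2.366 = 0.1331.
Substrate removed = Q·(S₀ − S) = 2270 m³/d × (525 − 8.14) g/m³ = 1.17×10^6 g/d = 1173 kg/d.
Biomass produced: P_X = Y_obs·Q·ΔS = 0.1331 × 1173 ≈ 156.2 kg VSS/d.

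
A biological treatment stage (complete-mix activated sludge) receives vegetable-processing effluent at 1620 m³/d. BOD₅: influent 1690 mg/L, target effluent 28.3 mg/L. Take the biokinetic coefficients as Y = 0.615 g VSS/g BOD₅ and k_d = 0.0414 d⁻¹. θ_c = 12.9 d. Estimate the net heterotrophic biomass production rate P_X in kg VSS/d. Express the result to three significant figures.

The observed yield is Y_obs = Y/(1 + k_d·θ_c) = 0.615 / (1 + 0.0414 × 12.9) = 0.615 / 1.534 = 0.4009 g VSS per g BOD₅ removed.
Substrate removed = Q·(S₀ − S) = 1620 m³/d × (1690 − 28.3) g/m³ = 2.69×10^6 g/d = 2692 kg/d.
Biomass produced: P_X = Y_obs·Q·ΔS = 0.4009 × 2692 ≈ 1079 kg VSS/d.

P_X ≈ 1080 kg VSS/d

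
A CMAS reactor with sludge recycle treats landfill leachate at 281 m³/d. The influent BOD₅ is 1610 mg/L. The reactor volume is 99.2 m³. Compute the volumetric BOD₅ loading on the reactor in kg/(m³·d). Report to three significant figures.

Applied BOD₅ load per unit volume = Q·S₀/V = (281 × 1610/1000)/99.20 = 4.561 kg BOD₅·m⁻³·d⁻¹.

L_v ≈ 4.56 kg BOD₅/(m³·d)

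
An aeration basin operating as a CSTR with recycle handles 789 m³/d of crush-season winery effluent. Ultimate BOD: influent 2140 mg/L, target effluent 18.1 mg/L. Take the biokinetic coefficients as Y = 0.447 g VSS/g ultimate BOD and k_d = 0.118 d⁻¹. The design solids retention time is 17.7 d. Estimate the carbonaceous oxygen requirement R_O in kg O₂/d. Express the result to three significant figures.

The observed yield is Y_obs = Y/(1 + k_d·θ_c) = 0.447 / (1 + 0.118 × 17.7) = 0.447 / 3.089 = 0.1447 g VSS per g ultimate BOD removed.
Substrate removed = Q·(S₀ − S) = 789 m³/d × (2140 − 18.1) g/m³ = 1.67×10^6 g/d = 1674 kg/d.
Net sludge production P_X = 0.1447 × 1674 = 242.3 kg VSS/d.
R_O = Q·ΔS − 1.42 P_X = 1674 − 344.1 = 1330 kg O₂/d.

R_O ≈ 1330 kg O₂/d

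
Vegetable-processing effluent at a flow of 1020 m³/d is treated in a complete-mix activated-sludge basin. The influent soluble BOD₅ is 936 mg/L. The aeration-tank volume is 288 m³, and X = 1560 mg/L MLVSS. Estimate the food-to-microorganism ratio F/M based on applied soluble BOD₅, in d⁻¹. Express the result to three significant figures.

Food-to-microorganism ratio F/M = Q S₀ / (V X) = 1020 × 936 / (288.0 × 1560) = 2.125 d⁻¹.

F/M ≈ 2.12 d⁻¹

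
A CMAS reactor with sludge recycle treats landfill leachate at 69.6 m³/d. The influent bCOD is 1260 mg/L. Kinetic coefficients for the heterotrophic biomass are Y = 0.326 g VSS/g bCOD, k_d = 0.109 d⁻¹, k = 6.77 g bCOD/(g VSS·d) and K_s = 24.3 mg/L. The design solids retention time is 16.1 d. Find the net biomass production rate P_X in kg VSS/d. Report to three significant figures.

P_X ≈ 10.4 kg VSS/d

From the Monod/SRT balance for a CMAS, S = K_s·(1+k_d θ_c)/[θ_c·(Y k − k_d) − 1] = 24.3 × (1 + 0.109 × 16.1) / [16.1 × (0.326 × 6.77 − 0.109) − 1] = 66.94 / 32.78 = 2.042 mg/L.
Observed yield with endogenous decay: Y_obs = Y / (1 + k_d·θ_c) = 0.326 / (1 + 0.109 × 16.1) = 0.326 / 2.755 = 0.1183 g VSS/g bCOD.
Mass of bCOD removed per day: Q(S₀ − S) = 69.6 × 1258 g/m³ = 87.55 kg/d.
P_X = Y_obs · Q(S₀ − S) = 0.1183 × 87.55 = 10.36 kg VSS/d.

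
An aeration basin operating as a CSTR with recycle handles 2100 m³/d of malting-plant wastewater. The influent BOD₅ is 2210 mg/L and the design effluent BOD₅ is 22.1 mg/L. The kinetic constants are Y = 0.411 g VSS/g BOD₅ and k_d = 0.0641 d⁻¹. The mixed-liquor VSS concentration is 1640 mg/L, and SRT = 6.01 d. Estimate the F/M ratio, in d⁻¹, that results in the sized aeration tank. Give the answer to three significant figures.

F/M ≈ 0.566 d⁻¹

From the SRT design equation V = Y Q (S₀−S) θ_c / [X (1 + k_d θ_c)] = 0.411 × 2100 × (2210 − 22.1) × 6.01 / [1640 × (1 + 0.0641 × 6.01)] = 1.13×10^7 / 2272 = 4996 m³.
F/M = Q·S₀ / (V·X) = 2100 × 2210 / (4996 × 1640) = 0.5665 g BOD₅·(g VSS·d)⁻¹.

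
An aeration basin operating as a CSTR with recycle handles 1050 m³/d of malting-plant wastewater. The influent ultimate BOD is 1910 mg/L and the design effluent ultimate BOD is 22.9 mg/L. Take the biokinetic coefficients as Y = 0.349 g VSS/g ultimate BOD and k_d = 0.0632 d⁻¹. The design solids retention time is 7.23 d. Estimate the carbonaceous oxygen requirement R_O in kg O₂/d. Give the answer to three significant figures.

R_O ≈ 1310 kg O₂/d

The observed yield is Y_obs = Y/(1 + k_d·θ_c) = 0.349 / (1 + 0.0632 × 7.23) = 0.349 / 1.457 = 0.2395 g VSS per g ultimate BOD removed.
Q·(S₀ − S) = 1050 × (1910 − 22.9) × 10⁻³ = 1981 kg/d removed.
Biomass synthesised: P_X = Y_obs × 1981 = 474.6 kg VSS/d.
R_O = Q·(S₀ − S) − 1.42·P_X = 1981 − 1.42 × 474.6 = 1307 kg O₂/d.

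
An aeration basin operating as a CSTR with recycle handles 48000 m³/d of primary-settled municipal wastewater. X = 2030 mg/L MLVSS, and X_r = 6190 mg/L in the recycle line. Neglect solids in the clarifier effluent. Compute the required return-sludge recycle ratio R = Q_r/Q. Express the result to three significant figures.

R = Q_r/Q = X/(X_r − X) = 2030 / (6190 − 2030) = 0.4880.

R ≈ 0.488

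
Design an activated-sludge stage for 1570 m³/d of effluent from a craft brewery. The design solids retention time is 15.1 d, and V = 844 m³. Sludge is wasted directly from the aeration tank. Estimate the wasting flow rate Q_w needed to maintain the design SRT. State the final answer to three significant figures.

For wasting at MLVSS concentration, Q_w = V/θ_c = 844.0/15.1 = 55.89 m³/d.

Q_w ≈ 55.9 m³/d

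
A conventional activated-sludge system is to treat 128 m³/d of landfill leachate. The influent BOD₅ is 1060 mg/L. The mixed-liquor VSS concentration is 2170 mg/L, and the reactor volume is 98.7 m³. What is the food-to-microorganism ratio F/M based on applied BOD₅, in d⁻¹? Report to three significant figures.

F/M = Q·S₀ / (V·X) = 128 × 1060 / (98.70 × 2170) = 0.6335 g BOD₅·(g VSS·d)⁻¹.

F/M ≈ 0.633 d⁻¹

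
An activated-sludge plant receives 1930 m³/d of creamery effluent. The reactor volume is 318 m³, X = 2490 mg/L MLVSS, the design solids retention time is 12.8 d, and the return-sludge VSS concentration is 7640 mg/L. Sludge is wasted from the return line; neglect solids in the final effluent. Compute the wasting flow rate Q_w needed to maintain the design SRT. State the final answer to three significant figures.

Q_w ≈ 8.10 m³/d

θ_c = V·X/(Q_w·X_r) when wasting from the recycle, so Q_w = V·X/(θ_c·X_r) = 318.0 × 2490 / (12.8 × 7640) = 8.097 m³/d.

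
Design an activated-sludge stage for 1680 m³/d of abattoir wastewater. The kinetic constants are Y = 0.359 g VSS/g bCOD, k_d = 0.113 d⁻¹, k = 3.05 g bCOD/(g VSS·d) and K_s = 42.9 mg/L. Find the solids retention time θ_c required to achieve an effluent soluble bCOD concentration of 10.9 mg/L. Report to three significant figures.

From 1/θ_c = Y·k·S/(K_s + S) − k_d: Y·k·S/(K_s+S) = 0.359 × 3.05 × 10.9 / (42.9 + 10.9) = 0.2218 d⁻¹.
Then 1/θ_c = μ − k_d = 0.2218 − 0.113 = 0.1088 d⁻¹, giving θ_c = 9.188 d.

θ_c ≈ 9.19 d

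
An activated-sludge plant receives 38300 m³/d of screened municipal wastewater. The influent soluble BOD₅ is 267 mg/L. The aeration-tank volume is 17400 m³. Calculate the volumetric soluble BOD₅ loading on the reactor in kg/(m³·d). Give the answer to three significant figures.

L_v ≈ 0.588 kg soluble BOD₅/(m³·d)

Applied soluble BOD₅ load per unit volume = Q·S₀/V = (38300 × 267/1000)/17400 = 0.5877 kg soluble BOD₅·m⁻³·d⁻¹.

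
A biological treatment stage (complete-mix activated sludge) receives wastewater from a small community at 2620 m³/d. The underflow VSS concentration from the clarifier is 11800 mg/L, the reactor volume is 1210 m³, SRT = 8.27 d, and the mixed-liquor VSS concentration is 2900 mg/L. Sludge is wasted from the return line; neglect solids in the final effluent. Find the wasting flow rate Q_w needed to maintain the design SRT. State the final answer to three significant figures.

Q_w ≈ 36.0 m³/d

Wasting from the return line (neglecting effluent solids): Q_w = V·X / (θ_c·X_r) = 1210 × 2900 / (8.27 × 11800) = 35.96 m³/d.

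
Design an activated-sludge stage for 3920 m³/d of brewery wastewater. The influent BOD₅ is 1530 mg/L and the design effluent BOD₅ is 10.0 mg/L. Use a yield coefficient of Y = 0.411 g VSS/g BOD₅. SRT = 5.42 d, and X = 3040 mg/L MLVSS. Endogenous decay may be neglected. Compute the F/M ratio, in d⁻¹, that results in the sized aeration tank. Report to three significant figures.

With k_d = 0 the design equation reduces to V = Y Q (S₀−S) θ_c / X = 0.411 × 3920 × (1530 − 10.0) × 5.42 / 3040 = 4366 m³.
Food-to-microorganism ratio F/M = Q S₀ / (V X) = 3920 × 1530 / (4366 × 3040) = 0.4519 d⁻¹.

F/M ≈ 0.452 d⁻¹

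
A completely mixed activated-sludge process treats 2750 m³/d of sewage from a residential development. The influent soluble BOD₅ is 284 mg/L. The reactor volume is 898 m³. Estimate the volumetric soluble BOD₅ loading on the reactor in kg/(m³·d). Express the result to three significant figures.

Applied soluble BOD₅ load per unit volume = Q·S₀/V = (2750 × 284/1000)/898.0 = 0.8697 kg soluble BOD₅·m⁻³·d⁻¹.

L_v ≈ 0.870 kg soluble BOD₅/(m³·d)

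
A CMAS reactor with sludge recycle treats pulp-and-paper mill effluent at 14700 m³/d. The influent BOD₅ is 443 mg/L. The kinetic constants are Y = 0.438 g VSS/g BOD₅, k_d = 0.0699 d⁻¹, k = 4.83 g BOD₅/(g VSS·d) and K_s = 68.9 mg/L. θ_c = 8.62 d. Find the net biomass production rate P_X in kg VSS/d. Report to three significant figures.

For a completely mixed reactor with recycle the Lawrence–McCarty relation gives S = K_s·(1 + k_d·θ_c) / [θ_c·(Y·k − k_d) − 1] = 68.9 × (1 + 0.0699 × 8.62) / [8.62 × (0.438 × 4.83 − 0.0699) − 1] = 110.4 / 16.63 = 6.638 mg/L.
Correct the yield for decay: Y_obs = Y/(1 + k_d θ_c) = 0.438 / (1 + 0.0699 × 8.62) = 0.438 / 1.603 = 0.2733.
ΔS = 443 − 6.64 = 436.4 mg/L, so the substrate removal rate is 14700 × 436.4/1000 = 6414 kg BOD₅/d.
Biomass produced: P_X = Y_obs·Q·ΔS = 0.2733 × 6414 ≈ 1753 kg VSS/d.

P_X ≈ 1750 kg VSS/d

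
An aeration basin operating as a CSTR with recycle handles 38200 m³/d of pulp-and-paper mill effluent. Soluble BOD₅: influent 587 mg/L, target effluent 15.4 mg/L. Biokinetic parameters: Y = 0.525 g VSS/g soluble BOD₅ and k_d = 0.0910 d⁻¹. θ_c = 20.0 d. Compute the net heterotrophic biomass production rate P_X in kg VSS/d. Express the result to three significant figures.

P_X ≈ 4070 kg VSS/d

The observed yield is Y_obs = Y/(1 + k_d·θ_c) = 0.525 / (1 + 0.0910 × 20.0) = 0.525 / 2.820 = 0.1862 g VSS per g soluble BOD₅ removed.
Substrate removed = Q·(S₀ − S) = 38200 m³/d × (587 − 15.4) g/m³ = 2.18×10^7 g/d = 21835 kg/d.
So the net sludge growth is P_X = 0.1862 × 21835 = 4065 kg VSS/d.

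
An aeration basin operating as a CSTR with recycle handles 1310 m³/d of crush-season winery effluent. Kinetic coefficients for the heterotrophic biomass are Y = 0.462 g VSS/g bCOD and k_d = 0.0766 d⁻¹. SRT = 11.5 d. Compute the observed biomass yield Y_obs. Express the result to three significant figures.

Y_obs ≈ 0.246 g VSS/g bCOD

The observed yield is Y_obs = Y/(1 + k_d·θ_c) = 0.462 / (1 + 0.0766 × 11.5) = 0.462 / 1.881 = 0.2456 g VSS per g bCOD removed.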